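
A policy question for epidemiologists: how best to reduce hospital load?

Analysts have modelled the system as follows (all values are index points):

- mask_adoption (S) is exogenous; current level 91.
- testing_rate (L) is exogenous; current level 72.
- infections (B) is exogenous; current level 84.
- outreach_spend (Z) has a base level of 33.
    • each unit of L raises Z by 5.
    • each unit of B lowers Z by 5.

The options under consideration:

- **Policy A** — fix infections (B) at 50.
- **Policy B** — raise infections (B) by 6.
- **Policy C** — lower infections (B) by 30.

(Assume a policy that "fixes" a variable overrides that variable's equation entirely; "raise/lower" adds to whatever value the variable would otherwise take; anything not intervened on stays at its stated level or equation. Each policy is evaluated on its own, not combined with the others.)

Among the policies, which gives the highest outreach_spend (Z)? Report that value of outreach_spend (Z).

Policy A (B := 50):
  L = 72
  B = 50
  Z = 33 + 5·72 − 5·50 = 143
Policy B (B + 6):
  L = 72
  B = 84 + 6 = 90
  Z = 33 + 5·72 − 5·90 = -57
Policy C (B − 30):
  L = 72
  B = 84 − 30 = 54
  Z = 33 + 5·72 − 5·54 = 123
Comparing — Policy A: Z=143, Policy B: Z=-57, Policy C: Z=123. Highest is 143 (Policy A).

143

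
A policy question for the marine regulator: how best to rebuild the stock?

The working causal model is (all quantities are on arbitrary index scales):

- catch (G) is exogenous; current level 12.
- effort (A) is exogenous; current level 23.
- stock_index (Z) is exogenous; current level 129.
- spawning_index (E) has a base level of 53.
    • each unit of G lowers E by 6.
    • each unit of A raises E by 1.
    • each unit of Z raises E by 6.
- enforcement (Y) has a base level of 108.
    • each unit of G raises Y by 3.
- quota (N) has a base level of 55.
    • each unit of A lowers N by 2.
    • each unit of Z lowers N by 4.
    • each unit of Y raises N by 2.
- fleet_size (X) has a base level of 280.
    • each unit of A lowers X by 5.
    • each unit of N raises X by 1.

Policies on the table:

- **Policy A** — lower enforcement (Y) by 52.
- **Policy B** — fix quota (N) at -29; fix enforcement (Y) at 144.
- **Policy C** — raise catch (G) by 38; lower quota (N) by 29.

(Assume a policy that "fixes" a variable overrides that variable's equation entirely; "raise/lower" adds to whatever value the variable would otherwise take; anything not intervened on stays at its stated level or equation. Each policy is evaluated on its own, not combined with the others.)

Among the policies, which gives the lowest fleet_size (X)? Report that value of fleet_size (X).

-158

Policy A (Y − 52):
  G = 12
  A = 23
  Z = 129
  Y = 108 + 3·12 (−52 from intervention) = 92
  N = 55 − 2·23 − 4·129 + 2·92 = -323
  X = 280 − 5·23 + (-323) = -158
Policy B (N := -29, Y := 144):
  G = 12
  A = 23
  Z = 129
  Y = 144
  N = -29
  X = 280 − 5·23 + (-29) = 136
Policy C (G + 38, N − 29):
  G = 12 + 38 = 50
  A = 23
  Z = 129
  Y = 108 + 3·50 = 258
  N = 55 − 2·23 − 4·129 + 2·258 (−29 from intervention) = -20
  X = 280 − 5·23 + (-20) = 145
Comparing — Policy A: X=-158, Policy B: X=136, Policy C: X=145. Lowest is -158 (Policy A).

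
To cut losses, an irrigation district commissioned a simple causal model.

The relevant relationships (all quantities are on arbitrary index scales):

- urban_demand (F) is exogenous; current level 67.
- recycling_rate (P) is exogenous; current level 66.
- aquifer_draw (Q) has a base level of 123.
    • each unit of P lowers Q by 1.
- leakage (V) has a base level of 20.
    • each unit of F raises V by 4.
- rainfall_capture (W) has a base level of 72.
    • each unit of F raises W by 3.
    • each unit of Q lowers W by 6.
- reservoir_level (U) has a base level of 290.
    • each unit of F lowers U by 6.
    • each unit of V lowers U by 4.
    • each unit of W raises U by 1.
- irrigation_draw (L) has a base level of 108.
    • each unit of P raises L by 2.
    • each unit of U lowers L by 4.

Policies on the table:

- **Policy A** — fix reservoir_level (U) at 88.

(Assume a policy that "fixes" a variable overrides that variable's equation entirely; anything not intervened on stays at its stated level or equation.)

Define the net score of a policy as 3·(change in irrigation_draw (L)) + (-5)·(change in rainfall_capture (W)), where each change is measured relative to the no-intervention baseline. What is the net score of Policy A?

Baseline:
  F = 67
  P = 66
  Q = 123 − 66 = 57
  V = 20 + 4·67 = 288
  W = 72 + 3·67 − 6·57 = -69
  U = 290 − 6·67 − 4·288 + (-69) = -1333
  L = 108 + 2·66 − 4·(-1333) = 5572
Policy A (U := 88):
  F = 67
  P = 66
  Q = 123 − 66 = 57
  V = 20 + 4·67 = 288
  W = 72 + 3·67 − 6·57 = -69
  U = 88
  L = 108 + 2·66 − 4·88 = -112
ΔL = -112 − 5572 = -5684; ΔW = -69 − (-69) = 0
Score = 3·(-5684) + (-5)·0 = -17052

-17052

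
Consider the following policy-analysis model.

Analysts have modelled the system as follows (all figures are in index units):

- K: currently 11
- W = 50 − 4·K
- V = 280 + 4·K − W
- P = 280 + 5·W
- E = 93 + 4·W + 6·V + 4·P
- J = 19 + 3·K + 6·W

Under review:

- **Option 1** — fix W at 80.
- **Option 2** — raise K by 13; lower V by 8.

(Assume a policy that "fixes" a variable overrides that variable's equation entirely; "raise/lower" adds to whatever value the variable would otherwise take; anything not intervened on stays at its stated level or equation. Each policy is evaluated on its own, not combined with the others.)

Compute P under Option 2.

50

Option 2 (K + 13, V − 8):
  K = 11 + 13 = 24
  W = 50 − 4·24 = -46
  P = 280 + 5·(-46) = 50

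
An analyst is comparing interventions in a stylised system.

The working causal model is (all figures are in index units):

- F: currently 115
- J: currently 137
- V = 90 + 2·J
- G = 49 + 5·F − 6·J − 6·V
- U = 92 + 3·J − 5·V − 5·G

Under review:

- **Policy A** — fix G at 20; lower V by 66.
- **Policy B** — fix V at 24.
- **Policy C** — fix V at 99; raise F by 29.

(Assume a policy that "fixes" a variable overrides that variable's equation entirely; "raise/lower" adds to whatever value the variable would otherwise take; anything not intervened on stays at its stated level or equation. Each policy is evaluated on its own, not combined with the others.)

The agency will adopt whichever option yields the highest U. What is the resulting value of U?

3243

Policy A (G := 20, V − 66):
  F = 115
  J = 137
  V = 90 + 2·137 (−66 from intervention) = 298
  G = 20
  U = 92 + 3·137 − 5·298 − 5·20 = -1087
Policy B (V := 24):
  F = 115
  J = 137
  V = 24
  G = 49 + 5·115 − 6·137 − 6·24 = -342
  U = 92 + 3·137 − 5·24 − 5·(-342) = 2093
Policy C (V := 99, F + 29):
  F = 115 + 29 = 144
  J = 137
  V = 99
  G = 49 + 5·144 − 6·137 − 6·99 = -647
  U = 92 + 3·137 − 5·99 − 5·(-647) = 3243
Comparing — Policy A: U=-1087, Policy B: U=2093, Policy C: U=3243. Highest is 3243 (Policy C).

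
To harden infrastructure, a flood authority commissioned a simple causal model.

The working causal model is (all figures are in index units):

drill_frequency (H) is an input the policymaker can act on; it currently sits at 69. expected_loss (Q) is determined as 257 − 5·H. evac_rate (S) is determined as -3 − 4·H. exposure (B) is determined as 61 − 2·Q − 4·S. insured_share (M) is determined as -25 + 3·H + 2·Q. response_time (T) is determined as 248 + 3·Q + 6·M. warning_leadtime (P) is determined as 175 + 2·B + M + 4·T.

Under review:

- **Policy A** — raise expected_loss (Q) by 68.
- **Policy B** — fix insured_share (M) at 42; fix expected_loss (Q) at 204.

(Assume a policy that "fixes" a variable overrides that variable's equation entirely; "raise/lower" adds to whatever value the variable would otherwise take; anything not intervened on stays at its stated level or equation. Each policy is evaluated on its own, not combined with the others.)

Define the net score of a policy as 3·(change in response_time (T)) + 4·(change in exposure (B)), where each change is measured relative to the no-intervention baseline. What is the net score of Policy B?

Baseline:
  H = 69
  Q = 257 − 5·69 = -88
  S = -3 − 4·69 = -279
  B = 61 − 2·(-88) − 4·(-279) = 1353
  M = -25 + 3·69 + 2·(-88) = 6
  T = 248 + 3·(-88) + 6·6 = 20
Policy B (M := 42, Q := 204):
  H = 69
  Q = 204
  S = -3 − 4·69 = -279
  B = 61 − 2·204 − 4·(-279) = 769
  M = 42
  T = 248 + 3·204 + 6·42 = 1112
ΔT = 1112 − 20 = 1092; ΔB = 769 − 1353 = -584
Score = 3·1092 + 4·(-584) = 940

940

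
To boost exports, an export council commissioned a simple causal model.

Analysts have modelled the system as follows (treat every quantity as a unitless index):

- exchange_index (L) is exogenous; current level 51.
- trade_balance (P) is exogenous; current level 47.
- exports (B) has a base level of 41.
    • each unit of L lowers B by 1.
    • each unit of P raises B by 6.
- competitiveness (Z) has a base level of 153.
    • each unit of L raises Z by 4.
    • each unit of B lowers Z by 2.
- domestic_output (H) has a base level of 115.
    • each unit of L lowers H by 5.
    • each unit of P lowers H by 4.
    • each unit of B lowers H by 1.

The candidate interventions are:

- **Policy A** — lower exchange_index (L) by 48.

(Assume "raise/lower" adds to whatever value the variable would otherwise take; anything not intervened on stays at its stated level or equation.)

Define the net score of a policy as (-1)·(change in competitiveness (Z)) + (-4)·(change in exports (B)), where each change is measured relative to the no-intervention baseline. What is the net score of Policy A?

Baseline:
  L = 51
  P = 47
  B = 41 − 51 + 6·47 = 272
  Z = 153 + 4·51 − 2·272 = -187
Policy A (L − 48):
  L = 51 − 48 = 3
  P = 47
  B = 41 − 3 + 6·47 = 320
  Z = 153 + 4·3 − 2·320 = -475
ΔZ = -475 − (-187) = -288; ΔB = 320 − 272 = 48
Score = (-1)·(-288) + (-4)·48 = 96

96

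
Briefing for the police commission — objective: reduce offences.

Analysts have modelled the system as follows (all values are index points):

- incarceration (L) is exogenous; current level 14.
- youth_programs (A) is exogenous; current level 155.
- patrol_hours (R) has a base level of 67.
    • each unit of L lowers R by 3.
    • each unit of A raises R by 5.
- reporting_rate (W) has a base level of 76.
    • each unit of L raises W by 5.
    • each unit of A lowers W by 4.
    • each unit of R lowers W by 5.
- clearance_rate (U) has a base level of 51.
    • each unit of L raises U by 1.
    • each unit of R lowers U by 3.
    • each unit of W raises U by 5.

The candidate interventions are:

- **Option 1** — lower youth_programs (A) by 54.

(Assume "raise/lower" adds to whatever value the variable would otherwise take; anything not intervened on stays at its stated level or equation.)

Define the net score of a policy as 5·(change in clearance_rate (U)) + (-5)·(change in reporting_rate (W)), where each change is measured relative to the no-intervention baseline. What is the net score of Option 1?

35370

Baseline:
  L = 14
  A = 155
  R = 67 − 3·14 + 5·155 = 800
  W = 76 + 5·14 − 4·155 − 5·800 = -4474
  U = 51 + 14 − 3·800 + 5·(-4474) = -24705
Option 1 (A − 54):
  L = 14
  A = 155 − 54 = 101
  R = 67 − 3·14 + 5·101 = 530
  W = 76 + 5·14 − 4·101 − 5·530 = -2908
  U = 51 + 14 − 3·530 + 5·(-2908) = -16065
ΔU = -16065 − (-24705) = 8640; ΔW = -2908 − (-4474) = 1566
Score = 5·8640 + (-5)·1566 = 35370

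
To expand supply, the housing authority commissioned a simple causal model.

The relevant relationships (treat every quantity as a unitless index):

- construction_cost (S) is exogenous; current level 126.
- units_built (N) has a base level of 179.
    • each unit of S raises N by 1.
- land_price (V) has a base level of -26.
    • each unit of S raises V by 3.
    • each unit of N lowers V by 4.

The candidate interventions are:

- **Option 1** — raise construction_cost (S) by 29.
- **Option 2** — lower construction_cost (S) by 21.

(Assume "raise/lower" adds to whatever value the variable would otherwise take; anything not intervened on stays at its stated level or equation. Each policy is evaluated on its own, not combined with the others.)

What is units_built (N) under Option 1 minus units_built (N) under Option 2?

Option 1 (S + 29):
  S = 126 + 29 = 155
  N = 179 + 155 = 334
Option 2 (S − 21):
  S = 126 − 21 = 105
  N = 179 + 105 = 284
N: 334 − 284 = 50

50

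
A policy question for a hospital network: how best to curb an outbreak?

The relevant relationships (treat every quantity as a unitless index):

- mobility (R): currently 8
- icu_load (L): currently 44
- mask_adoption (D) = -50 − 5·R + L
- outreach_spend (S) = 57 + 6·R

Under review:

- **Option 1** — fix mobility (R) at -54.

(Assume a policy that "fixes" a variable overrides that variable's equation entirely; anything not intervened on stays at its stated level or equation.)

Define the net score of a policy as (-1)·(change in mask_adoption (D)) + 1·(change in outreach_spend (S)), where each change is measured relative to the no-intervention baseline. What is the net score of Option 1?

Baseline:
  R = 8
  L = 44
  D = -50 − 5·8 + 44 = -46
  S = 57 + 6·8 = 105
Option 1 (R := -54):
  R = -54
  L = 44
  D = -50 − 5·(-54) + 44 = 264
  S = 57 + 6·(-54) = -267
ΔD = 264 − (-46) = 310; ΔS = -267 − 105 = -372
Score = (-1)·310 + 1·(-372) = -682

-682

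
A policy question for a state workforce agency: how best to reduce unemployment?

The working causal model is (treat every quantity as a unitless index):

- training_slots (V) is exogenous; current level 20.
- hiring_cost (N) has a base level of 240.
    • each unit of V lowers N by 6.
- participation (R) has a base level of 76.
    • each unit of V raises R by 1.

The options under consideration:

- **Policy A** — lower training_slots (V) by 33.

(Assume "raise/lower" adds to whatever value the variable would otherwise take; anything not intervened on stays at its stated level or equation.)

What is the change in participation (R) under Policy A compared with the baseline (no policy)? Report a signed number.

-33

Baseline:
  V = 20
  R = 76 + 20 = 96
Policy A (V − 33):
  V = 20 − 33 = -13
  R = 76 + (-13) = 63
Change in R: 63 − 96 = -33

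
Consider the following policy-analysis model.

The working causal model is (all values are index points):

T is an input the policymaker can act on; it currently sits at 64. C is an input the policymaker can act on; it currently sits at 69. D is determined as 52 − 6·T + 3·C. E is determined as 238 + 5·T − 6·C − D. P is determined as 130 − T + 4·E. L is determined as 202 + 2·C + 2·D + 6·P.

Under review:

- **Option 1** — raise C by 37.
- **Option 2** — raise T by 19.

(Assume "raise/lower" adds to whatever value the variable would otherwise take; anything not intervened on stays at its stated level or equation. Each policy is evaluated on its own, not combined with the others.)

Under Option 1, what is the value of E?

-64

Option 1 (C + 37):
  T = 64
  C = 69 + 37 = 106
  D = 52 − 6·64 + 3·106 = -14
  E = 238 + 5·64 − 6·106 − (-14) = -64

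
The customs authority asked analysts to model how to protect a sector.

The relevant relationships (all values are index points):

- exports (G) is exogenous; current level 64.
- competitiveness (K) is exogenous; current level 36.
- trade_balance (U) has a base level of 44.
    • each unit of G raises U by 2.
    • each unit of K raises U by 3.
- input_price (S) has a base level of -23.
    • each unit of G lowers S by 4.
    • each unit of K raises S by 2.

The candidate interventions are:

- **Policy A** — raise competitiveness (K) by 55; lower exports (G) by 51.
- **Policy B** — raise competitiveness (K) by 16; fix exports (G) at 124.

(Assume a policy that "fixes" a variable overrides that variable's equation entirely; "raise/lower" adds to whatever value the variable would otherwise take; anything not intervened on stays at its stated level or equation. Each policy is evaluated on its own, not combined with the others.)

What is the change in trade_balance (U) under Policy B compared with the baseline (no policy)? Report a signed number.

Baseline:
  G = 64
  K = 36
  U = 44 + 2·64 + 3·36 = 280
Policy B (K + 16, G := 124):
  G = 124
  K = 36 + 16 = 52
  U = 44 + 2·124 + 3·52 = 448
Change in U: 448 − 280 = 168

168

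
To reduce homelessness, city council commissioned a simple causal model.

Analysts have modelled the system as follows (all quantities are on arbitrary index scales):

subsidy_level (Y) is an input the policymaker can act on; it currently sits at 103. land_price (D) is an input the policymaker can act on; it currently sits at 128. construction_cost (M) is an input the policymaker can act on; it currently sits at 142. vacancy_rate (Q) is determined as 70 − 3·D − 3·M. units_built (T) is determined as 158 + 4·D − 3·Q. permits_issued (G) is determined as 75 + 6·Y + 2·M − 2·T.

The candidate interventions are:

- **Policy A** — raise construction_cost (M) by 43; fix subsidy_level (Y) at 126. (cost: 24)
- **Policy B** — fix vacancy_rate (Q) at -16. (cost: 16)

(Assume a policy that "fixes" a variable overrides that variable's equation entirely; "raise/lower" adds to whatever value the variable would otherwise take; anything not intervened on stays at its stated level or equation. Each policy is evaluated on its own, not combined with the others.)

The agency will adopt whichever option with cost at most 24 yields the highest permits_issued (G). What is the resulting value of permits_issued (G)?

Policy A (M + 43, Y := 126):
  Y = 126
  D = 128
  M = 142 + 43 = 185
  Q = 70 − 3·128 − 3·185 = -869
  T = 158 + 4·128 − 3·(-869) = 3277
  G = 75 + 6·126 + 2·185 − 2·3277 = -5353
Policy B (Q := -16):
  Y = 103
  D = 128
  M = 142
  Q = -16
  T = 158 + 4·128 − 3·(-16) = 718
  G = 75 + 6·103 + 2·142 − 2·718 = -459
Comparing — Policy A: G=-5353, Policy B: G=-459. Highest is -459 (Policy B).

-459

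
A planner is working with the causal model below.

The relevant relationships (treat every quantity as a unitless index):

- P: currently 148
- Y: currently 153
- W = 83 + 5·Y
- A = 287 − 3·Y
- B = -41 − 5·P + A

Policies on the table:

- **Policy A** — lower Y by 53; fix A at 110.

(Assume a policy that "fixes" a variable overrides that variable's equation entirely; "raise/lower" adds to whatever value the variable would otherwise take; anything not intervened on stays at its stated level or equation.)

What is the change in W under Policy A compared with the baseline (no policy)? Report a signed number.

Baseline:
  Y = 153
  W = 83 + 5·153 = 848
Policy A (Y − 53, A := 110):
  Y = 153 − 53 = 100
  W = 83 + 5·100 = 583
Change in W: 583 − 848 = -265

-265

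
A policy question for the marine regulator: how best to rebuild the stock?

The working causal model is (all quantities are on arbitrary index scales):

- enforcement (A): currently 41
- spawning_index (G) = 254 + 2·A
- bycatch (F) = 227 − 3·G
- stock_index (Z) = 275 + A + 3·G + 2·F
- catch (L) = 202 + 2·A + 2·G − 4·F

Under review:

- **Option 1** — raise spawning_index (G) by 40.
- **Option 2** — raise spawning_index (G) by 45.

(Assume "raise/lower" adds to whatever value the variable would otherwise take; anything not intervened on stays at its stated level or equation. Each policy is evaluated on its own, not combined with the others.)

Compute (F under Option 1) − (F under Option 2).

15

Option 1 (G + 40):
  A = 41
  G = 254 + 2·41 (+40 from intervention) = 376
  F = 227 − 3·376 = -901
Option 2 (G + 45):
  A = 41
  G = 254 + 2·41 (+45 from intervention) = 381
  F = 227 − 3·381 = -916
F: -901 − (-916) = 15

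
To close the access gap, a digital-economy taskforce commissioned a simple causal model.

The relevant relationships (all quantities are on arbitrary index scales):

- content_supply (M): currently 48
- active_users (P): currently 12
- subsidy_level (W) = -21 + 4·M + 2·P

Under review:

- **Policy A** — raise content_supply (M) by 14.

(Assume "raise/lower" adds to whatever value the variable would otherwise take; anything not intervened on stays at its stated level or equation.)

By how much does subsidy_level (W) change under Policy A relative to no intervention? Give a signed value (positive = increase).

56

Baseline:
  M = 48
  P = 12
  W = -21 + 4·48 + 2·12 = 195
Policy A (M + 14):
  M = 48 + 14 = 62
  P = 12
  W = -21 + 4·62 + 2·12 = 251
Change in W: 251 − 195 = 56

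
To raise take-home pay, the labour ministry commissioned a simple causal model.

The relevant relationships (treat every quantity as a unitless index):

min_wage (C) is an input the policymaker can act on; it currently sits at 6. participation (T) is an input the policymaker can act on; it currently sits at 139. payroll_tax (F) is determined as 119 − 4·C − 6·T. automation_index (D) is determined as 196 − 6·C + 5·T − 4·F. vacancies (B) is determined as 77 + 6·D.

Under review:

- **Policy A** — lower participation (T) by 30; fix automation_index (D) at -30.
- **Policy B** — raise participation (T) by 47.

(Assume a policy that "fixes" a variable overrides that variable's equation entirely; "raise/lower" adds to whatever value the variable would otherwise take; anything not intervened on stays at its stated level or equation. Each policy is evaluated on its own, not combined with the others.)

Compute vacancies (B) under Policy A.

Policy A (T − 30, D := -30):
  C = 6
  T = 139 − 30 = 109
  F = 119 − 4·6 − 6·109 = -559
  D = -30
  B = 77 + 6·(-30) = -103

-103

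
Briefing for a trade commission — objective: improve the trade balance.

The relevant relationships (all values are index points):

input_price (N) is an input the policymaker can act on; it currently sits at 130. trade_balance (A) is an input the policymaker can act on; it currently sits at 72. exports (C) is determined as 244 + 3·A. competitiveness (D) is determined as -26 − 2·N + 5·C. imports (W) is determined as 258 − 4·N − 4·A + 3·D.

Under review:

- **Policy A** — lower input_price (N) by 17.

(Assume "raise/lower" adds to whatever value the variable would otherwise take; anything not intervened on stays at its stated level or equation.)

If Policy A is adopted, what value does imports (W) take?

Policy A (N − 17):
  N = 130 − 17 = 113
  A = 72
  C = 244 + 3·72 = 460
  D = -26 − 2·113 + 5·460 = 2048
  W = 258 − 4·113 − 4·72 + 3·2048 = 5662

5662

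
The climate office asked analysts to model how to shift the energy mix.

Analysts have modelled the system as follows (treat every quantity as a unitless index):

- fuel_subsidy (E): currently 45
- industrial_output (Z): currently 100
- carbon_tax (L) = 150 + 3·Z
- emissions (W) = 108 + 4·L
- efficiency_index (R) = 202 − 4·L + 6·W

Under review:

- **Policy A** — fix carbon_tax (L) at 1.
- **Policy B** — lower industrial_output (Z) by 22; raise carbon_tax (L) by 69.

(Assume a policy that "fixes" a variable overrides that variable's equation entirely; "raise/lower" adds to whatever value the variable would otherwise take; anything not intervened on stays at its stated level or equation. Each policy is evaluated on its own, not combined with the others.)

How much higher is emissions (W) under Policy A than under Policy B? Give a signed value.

-1808

Policy A (L := 1):
  Z = 100
  L = 1
  W = 108 + 4·1 = 112
Policy B (Z − 22, L + 69):
  Z = 100 − 22 = 78
  L = 150 + 3·78 (+69 from intervention) = 453
  W = 108 + 4·453 = 1920
W: 112 − 1920 = -1808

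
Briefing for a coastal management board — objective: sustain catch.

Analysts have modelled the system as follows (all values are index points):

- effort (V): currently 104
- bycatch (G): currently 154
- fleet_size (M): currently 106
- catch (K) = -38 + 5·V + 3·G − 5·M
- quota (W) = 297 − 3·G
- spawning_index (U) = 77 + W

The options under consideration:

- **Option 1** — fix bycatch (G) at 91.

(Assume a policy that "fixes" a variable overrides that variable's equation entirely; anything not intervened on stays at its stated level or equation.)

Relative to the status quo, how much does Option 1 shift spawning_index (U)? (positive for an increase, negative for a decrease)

189

Baseline:
  G = 154
  W = 297 − 3·154 = -165
  U = 77 + (-165) = -88
Option 1 (G := 91):
  G = 91
  W = 297 − 3·91 = 24
  U = 77 + 24 = 101
Change in U: 101 − (-88) = 189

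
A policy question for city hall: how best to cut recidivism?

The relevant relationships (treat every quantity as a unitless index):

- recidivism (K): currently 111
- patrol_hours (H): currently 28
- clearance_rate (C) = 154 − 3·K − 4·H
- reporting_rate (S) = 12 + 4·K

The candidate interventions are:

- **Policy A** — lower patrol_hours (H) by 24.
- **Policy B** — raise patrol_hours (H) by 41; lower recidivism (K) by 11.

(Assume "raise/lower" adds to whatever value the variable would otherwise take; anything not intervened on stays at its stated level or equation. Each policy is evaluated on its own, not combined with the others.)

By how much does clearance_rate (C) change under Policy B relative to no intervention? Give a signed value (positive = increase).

-131

Baseline:
  K = 111
  H = 28
  C = 154 − 3·111 − 4·28 = -291
Policy B (H + 41, K − 11):
  K = 111 − 11 = 100
  H = 28 + 41 = 69
  C = 154 − 3·100 − 4·69 = -422
Change in C: -422 − (-291) = -131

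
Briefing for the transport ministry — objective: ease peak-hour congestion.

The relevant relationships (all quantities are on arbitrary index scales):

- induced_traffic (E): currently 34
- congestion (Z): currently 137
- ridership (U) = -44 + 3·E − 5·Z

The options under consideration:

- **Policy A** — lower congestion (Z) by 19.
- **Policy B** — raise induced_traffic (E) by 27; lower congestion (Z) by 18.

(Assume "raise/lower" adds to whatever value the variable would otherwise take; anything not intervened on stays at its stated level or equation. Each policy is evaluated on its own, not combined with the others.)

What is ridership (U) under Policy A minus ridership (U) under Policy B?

Policy A (Z − 19):
  E = 34
  Z = 137 − 19 = 118
  U = -44 + 3·34 − 5·118 = -532
Policy B (E + 27, Z − 18):
  E = 34 + 27 = 61
  Z = 137 − 18 = 119
  U = -44 + 3·61 − 5·119 = -456
U: -532 − (-456) = -76

-76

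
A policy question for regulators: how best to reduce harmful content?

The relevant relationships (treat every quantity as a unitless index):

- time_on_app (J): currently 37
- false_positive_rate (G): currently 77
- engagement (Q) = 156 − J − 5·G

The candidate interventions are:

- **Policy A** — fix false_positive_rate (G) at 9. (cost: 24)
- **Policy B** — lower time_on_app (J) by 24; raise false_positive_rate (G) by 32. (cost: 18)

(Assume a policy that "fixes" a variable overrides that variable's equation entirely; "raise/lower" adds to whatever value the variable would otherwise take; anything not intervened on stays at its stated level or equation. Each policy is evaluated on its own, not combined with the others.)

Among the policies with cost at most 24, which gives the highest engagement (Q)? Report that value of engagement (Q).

Policy A (G := 9):
  J = 37
  G = 9
  Q = 156 − 37 − 5·9 = 74
Policy B (J − 24, G + 32):
  J = 37 − 24 = 13
  G = 77 + 32 = 109
  Q = 156 − 13 − 5·109 = -402
Comparing — Policy A: Q=74, Policy B: Q=-402. Highest is 74 (Policy A).

74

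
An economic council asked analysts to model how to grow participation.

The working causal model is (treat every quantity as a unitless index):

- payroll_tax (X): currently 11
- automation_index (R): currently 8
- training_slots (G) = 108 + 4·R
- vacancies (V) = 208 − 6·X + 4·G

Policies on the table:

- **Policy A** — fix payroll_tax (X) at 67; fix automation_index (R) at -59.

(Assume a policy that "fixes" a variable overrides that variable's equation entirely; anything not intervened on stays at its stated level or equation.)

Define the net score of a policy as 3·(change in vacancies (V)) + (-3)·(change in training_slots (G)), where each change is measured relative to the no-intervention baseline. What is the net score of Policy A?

-3420

Baseline:
  X = 11
  R = 8
  G = 108 + 4·8 = 140
  V = 208 − 6·11 + 4·140 = 702
Policy A (X := 67, R := -59):
  X = 67
  R = -59
  G = 108 + 4·(-59) = -128
  V = 208 − 6·67 + 4·(-128) = -706
ΔV = -706 − 702 = -1408; ΔG = -128 − 140 = -268
Score = 3·(-1408) + (-3)·(-268) = -3420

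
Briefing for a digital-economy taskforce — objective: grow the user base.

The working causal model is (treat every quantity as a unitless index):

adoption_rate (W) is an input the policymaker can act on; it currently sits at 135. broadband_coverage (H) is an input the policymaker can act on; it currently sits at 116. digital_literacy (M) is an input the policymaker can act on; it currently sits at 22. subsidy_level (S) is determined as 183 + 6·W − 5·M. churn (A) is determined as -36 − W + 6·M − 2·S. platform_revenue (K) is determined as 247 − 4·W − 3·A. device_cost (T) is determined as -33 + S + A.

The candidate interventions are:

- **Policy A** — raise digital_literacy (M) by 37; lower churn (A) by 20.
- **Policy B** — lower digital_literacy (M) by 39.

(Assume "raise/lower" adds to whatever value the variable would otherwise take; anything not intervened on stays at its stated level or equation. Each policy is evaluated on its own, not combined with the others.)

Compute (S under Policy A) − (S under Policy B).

Policy A (M + 37, A − 20):
  W = 135
  M = 22 + 37 = 59
  S = 183 + 6·135 − 5·59 = 698
Policy B (M − 39):
  W = 135
  M = 22 − 39 = -17
  S = 183 + 6·135 − 5·(-17) = 1078
S: 698 − 1078 = -380

-380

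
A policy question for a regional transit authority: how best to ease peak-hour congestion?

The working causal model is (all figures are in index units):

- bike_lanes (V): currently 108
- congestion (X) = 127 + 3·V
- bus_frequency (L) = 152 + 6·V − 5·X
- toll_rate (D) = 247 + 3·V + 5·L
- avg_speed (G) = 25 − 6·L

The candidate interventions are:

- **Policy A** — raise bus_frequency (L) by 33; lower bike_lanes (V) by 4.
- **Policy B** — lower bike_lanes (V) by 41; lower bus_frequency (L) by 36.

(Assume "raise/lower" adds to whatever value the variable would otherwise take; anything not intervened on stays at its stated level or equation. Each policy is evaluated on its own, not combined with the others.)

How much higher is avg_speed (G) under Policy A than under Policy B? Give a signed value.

1584

Policy A (L + 33, V − 4):
  V = 108 − 4 = 104
  X = 127 + 3·104 = 439
  L = 152 + 6·104 − 5·439 (+33 from intervention) = -1386
  G = 25 − 6·(-1386) = 8341
Policy B (V − 41, L − 36):
  V = 108 − 41 = 67
  X = 127 + 3·67 = 328
  L = 152 + 6·67 − 5·328 (−36 from intervention) = -1122
  G = 25 − 6·(-1122) = 6757
G: 8341 − 6757 = 1584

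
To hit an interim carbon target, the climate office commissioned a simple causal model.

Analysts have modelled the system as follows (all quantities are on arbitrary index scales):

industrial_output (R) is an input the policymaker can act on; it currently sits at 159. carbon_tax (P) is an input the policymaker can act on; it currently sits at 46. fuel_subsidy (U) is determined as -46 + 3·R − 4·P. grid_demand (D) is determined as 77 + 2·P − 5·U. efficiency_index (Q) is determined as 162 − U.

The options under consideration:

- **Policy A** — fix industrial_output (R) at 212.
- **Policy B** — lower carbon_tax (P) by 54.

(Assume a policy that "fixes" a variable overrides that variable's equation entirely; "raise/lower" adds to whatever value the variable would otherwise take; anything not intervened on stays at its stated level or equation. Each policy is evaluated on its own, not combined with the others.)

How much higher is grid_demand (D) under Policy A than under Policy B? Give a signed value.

393

Policy A (R := 212):
  R = 212
  P = 46
  U = -46 + 3·212 − 4·46 = 406
  D = 77 + 2·46 − 5·406 = -1861
Policy B (P − 54):
  R = 159
  P = 46 − 54 = -8
  U = -46 + 3·159 − 4·(-8) = 463
  D = 77 + 2·(-8) − 5·463 = -2254
D: -1861 − (-2254) = 393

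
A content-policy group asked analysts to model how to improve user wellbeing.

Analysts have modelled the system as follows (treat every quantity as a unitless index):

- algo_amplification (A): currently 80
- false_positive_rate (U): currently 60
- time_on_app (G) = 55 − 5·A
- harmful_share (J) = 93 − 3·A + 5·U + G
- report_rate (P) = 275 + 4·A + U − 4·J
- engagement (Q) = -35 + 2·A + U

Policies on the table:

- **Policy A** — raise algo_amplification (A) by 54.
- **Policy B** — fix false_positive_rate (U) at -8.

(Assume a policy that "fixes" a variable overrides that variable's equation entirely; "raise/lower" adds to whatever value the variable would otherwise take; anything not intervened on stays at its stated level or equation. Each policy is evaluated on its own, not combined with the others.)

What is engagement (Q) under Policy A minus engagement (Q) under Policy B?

Policy A (A + 54):
  A = 80 + 54 = 134
  U = 60
  Q = -35 + 2·134 + 60 = 293
Policy B (U := -8):
  A = 80
  U = -8
  Q = -35 + 2·80 + (-8) = 117
Q: 293 − 117 = 176

176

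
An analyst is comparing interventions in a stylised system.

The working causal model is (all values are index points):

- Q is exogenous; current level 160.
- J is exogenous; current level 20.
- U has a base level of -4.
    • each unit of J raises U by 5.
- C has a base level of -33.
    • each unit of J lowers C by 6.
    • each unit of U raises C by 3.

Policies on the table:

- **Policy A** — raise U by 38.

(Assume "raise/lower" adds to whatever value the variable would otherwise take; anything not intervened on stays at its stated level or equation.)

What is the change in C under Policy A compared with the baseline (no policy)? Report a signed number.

114

Baseline:
  J = 20
  U = -4 + 5·20 = 96
  C = -33 − 6·20 + 3·96 = 135
Policy A (U + 38):
  J = 20
  U = -4 + 5·20 (+38 from intervention) = 134
  C = -33 − 6·20 + 3·134 = 249
Change in C: 249 − 135 = 114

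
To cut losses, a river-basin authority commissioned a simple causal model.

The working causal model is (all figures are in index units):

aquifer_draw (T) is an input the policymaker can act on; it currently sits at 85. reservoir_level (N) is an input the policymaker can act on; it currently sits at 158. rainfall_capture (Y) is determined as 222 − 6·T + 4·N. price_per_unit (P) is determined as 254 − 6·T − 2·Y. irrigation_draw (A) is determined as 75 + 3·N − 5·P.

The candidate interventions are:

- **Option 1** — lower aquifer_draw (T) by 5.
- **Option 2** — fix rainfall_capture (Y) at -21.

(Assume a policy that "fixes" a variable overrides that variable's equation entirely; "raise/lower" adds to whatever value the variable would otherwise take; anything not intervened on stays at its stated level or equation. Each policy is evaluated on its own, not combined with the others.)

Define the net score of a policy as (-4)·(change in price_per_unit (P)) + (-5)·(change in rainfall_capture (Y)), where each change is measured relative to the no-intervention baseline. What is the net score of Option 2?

Baseline:
  T = 85
  N = 158
  Y = 222 − 6·85 + 4·158 = 344
  P = 254 − 6·85 − 2·344 = -944
Option 2 (Y := -21):
  T = 85
  N = 158
  Y = -21
  P = 254 − 6·85 − 2·(-21) = -214
ΔP = -214 − (-944) = 730; ΔY = -21 − 344 = -365
Score = (-4)·730 + (-5)·(-365) = -1095

-1095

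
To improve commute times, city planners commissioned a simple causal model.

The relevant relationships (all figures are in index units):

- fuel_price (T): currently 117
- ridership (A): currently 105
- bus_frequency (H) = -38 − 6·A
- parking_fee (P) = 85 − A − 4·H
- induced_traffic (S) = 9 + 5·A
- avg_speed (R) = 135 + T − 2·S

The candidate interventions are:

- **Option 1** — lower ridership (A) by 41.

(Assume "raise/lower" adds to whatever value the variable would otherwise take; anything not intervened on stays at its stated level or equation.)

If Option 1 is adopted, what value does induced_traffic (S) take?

Option 1 (A − 41):
  A = 105 − 41 = 64
  S = 9 + 5·64 = 329

329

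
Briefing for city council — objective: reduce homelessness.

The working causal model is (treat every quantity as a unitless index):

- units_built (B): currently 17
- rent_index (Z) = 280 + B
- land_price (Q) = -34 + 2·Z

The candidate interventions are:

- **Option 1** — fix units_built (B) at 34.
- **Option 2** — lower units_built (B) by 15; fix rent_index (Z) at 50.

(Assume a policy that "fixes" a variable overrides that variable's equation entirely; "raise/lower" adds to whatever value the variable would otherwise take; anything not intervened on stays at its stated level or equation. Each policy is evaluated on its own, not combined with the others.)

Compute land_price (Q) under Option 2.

66

Option 2 (B − 15, Z := 50):
  B = 17 − 15 = 2
  Z = 50
  Q = -34 + 2·50 = 66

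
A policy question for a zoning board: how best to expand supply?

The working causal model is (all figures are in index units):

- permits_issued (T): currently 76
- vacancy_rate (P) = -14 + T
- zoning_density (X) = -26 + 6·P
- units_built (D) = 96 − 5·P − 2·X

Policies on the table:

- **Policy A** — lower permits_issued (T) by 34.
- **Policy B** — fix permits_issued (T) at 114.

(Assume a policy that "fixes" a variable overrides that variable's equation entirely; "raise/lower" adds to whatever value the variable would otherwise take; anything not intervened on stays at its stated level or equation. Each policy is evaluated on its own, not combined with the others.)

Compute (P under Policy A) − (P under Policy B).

-72

Policy A (T − 34):
  T = 76 − 34 = 42
  P = -14 + 42 = 28
Policy B (T := 114):
  T = 114
  P = -14 + 114 = 100
P: 28 − 100 = -72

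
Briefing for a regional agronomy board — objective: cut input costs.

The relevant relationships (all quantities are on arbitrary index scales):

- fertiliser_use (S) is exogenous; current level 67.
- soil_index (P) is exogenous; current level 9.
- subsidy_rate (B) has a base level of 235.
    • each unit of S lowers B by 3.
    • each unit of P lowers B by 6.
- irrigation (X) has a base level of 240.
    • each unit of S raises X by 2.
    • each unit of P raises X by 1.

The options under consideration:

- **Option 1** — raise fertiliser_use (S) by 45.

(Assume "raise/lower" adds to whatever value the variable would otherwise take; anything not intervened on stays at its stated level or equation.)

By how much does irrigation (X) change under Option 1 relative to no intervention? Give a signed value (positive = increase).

90

Baseline:
  S = 67
  P = 9
  X = 240 + 2·67 + 9 = 383
Option 1 (S + 45):
  S = 67 + 45 = 112
  P = 9
  X = 240 + 2·112 + 9 = 473
Change in X: 473 − 383 = 90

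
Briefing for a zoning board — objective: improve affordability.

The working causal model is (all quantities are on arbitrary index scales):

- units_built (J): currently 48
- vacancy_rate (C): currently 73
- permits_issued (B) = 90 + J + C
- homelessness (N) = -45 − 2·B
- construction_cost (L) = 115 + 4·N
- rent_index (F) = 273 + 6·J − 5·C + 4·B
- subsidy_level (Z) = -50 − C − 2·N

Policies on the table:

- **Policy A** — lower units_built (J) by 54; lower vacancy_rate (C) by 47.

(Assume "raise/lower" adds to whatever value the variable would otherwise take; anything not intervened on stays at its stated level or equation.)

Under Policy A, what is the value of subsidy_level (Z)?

454

Policy A (J − 54, C − 47):
  J = 48 − 54 = -6
  C = 73 − 47 = 26
  B = 90 + (-6) + 26 = 110
  N = -45 − 2·110 = -265
  Z = -50 − 26 − 2·(-265) = 454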